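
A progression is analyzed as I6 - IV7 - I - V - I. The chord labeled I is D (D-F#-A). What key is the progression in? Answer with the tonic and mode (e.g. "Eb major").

D major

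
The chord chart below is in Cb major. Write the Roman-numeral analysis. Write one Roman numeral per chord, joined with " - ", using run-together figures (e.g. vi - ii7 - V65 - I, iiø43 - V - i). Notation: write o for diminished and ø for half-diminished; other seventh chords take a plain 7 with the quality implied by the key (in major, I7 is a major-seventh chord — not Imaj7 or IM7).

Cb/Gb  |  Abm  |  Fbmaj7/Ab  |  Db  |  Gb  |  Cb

I64 - vi - IV65 - V/V - V - I

Cb/Gb has root Cb, degree 1 in Cb major, so I64.
Abm has root Ab, degree 6 in Cb major, so vi.
Fbmaj7/Ab: major seventh chord on Fb = scale degree 4 → IV65.
Db: a major triad on Db, the applied dominant of V → V/V.
Gb: major triad on Gb = scale degree 5 → V.
Cb: root Cb is the tonic; major triad there is I.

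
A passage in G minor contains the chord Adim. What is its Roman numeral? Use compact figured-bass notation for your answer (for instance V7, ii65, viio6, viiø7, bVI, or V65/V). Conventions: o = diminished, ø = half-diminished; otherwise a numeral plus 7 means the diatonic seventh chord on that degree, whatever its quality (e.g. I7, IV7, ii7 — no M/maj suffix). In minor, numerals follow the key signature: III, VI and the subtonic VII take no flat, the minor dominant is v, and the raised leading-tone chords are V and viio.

iio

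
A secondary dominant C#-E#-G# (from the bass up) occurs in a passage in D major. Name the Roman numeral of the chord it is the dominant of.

The chord is a major triad on C#.
A dominant resolves down a perfect fifth: C# → F#. In D major, F# is scale degree 3, i.e. iii.

iii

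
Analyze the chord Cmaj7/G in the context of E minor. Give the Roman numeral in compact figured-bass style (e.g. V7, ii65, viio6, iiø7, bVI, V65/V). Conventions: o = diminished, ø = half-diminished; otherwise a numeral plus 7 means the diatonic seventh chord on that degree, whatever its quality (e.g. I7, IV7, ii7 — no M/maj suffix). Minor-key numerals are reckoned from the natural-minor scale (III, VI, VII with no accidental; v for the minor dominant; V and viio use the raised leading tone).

VI43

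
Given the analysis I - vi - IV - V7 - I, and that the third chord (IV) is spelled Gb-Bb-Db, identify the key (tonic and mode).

Db major

The chord Gb is a major triad rooted on Gb; its label is IV.
IV on Gb implies Gb is the subdominant; that puts the tonic at Db, and the uppercase numeral fits major mode.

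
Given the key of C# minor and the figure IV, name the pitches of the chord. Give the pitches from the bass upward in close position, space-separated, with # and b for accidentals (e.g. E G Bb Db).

F# A# C#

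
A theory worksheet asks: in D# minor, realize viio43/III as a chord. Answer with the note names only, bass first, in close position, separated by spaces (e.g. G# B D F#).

B D E# G#

The slash marks an applied leading-tone chord: viio of III. In D# minor, III is F#, so the leading tone to it is E#, a half step below.
Building a fully diminished seventh chord on E# gives E#-G#-B-D.
The figured bass 43 indicates second inversion, placing the fifth (B) in the bass: B-D-E#-G#.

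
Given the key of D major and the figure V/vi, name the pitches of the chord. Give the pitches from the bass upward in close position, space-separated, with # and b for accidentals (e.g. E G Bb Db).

V/vi is a secondary dominant — the dominant triad of vi. vi in D major is B, so the applied chord's root is F#, a perfect fifth above.
Building a major triad on F# gives F#-A#-C#.

F# A# C#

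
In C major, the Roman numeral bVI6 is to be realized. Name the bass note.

bVI in C major has root Ab; the chord is Ab-C-Eb.
The figure 6 means first inversion — the third is in the bass.

C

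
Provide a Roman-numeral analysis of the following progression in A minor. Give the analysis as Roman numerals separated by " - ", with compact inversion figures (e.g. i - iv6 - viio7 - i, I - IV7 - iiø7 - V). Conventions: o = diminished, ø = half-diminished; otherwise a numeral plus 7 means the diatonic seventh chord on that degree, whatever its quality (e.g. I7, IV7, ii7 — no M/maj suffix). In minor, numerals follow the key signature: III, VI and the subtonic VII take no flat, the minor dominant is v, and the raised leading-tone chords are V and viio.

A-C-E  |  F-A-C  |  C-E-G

A-C-E: minor triad on A = scale degree 1 → i.
F-A-C: root F is the submediant; major triad there is VI.
C-E-G: major triad on C = scale degree 3 → III.

i - VI - III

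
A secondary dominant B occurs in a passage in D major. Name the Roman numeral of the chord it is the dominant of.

ii

The chord is a major triad on B.
A dominant resolves down a perfect fifth: B → E. In D major, E is scale degree 2, i.e. ii.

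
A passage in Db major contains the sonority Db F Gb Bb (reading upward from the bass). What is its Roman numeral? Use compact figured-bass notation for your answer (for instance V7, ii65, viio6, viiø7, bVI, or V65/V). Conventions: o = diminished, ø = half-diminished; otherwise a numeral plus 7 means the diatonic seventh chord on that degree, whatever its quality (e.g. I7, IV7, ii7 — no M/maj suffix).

IV43

The pitches Gb-Bb-Db-F form a major seventh chord rooted on Gb.
In Db major, Gb is the subdominant; the diatonic major seventh chord there is IV7.
With Db in the bass the chord is in second inversion, so the figured bass is 43.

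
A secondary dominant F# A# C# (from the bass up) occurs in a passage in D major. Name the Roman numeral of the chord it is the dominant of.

vi

The chord is a major triad on F#.
A dominant resolves down a perfect fifth: F# → B. In D major, B is scale degree 6, i.e. vi.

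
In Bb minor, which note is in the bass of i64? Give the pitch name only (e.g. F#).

F

i in Bb minor has root Bb; the chord is Bb-Db-F.
The figure 64 means second inversion — the fifth is in the bass.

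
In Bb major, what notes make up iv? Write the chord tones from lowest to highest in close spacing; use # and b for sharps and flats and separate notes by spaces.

Scale degree 4 in Bb major is Eb; here the chord built on it is altered to a minor triad. iv is the minor subdominant, borrowed from the parallel minor.
So the chord is Eb-Gb-Bb, a minor triad.

Eb Gb Bb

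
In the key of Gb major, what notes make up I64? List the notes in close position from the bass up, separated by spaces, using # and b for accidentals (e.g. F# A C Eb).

Db Gb Bb

In Gb major, scale degree 1 is Gb, and the diatonic chord built there is a major triad.
Stacking thirds from Gb gives Gb-Bb-Db.
With the 64 figure the chord is in second inversion; from the bass Db upward in close position it reads Db-Gb-Bb.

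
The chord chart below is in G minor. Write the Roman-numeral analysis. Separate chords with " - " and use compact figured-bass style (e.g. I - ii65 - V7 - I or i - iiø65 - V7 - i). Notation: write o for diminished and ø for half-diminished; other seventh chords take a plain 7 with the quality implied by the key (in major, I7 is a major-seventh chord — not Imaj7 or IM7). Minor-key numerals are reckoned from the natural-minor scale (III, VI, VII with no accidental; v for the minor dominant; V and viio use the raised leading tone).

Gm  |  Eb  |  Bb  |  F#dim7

i - VI - III - viio7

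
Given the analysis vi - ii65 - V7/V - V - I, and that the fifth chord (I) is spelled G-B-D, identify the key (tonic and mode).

The anchor chord is a major triad on G, labeled I.
If G is scale degree 1 and the mode makes that degree carry a major triad, the tonic is G and the mode is major.

G major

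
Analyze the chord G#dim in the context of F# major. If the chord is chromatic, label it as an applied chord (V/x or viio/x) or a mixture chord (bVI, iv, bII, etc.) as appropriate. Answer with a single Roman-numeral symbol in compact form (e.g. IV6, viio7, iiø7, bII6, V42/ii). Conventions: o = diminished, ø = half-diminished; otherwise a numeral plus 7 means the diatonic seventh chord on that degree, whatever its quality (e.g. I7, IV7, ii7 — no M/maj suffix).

iio

The pitches G#-B-D form a diminished triad rooted on G#.
G# is the second degree of F# major. This is the diminished supertonic triad, borrowed from the parallel minor.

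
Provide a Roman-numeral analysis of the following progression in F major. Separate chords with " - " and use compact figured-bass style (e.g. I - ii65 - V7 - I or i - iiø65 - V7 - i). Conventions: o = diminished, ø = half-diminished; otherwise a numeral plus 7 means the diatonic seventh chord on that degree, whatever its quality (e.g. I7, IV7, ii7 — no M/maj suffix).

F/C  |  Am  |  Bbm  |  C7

I64 - iii - iv - V7

F/C has root F, degree 1 in F major, so I64.
Am: minor triad on A = scale degree 3 → iii.
Bbm is non-diatonic — iv, a mixture chord from F minor.
C7: dominant seventh chord on C = scale degree 5 → V7.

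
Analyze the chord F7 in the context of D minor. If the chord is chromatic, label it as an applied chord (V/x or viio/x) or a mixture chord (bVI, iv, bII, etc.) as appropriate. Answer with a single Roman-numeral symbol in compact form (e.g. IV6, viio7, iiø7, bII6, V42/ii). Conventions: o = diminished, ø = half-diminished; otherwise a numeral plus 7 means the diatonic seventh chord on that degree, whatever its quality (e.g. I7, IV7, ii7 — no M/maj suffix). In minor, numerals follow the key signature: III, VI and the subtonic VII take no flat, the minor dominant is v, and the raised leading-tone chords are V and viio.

Stacked in thirds the chord is F-A-C-Eb: a dominant seventh chord on F.
F is not a diatonic chord root with this quality in D minor, but it lies a perfect fifth above Bb (VI), so the chord functions as an applied dominant of VI.

V7/VI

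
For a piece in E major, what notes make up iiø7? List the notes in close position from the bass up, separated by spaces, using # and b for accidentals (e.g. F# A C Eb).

F# A C E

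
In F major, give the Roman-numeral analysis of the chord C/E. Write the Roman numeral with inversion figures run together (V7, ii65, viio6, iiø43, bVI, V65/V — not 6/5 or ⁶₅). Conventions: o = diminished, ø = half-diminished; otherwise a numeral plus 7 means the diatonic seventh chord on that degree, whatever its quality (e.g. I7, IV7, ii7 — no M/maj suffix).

V6

Stacked in thirds the chord is C-E-G: a major triad on C.
In F major, C is the dominant; the diatonic major triad there is V.
With E in the bass the chord is in first inversion, so the figured bass is 6.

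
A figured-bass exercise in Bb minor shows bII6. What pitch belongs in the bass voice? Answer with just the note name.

bII in Bb minor has root Cb; the chord is Cb-Eb-Gb.
The figure 6 means first inversion — the third is in the bass.

Eb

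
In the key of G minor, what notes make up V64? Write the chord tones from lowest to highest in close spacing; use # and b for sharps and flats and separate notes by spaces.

A D F#

In G minor, the fifth degree is D. The dominant is major (leading tone raised), so V is a major triad.
Stacking thirds from D gives D-F#-A.
The figured bass 64 indicates second inversion, placing the fifth (A) in the bass: A-D-F#.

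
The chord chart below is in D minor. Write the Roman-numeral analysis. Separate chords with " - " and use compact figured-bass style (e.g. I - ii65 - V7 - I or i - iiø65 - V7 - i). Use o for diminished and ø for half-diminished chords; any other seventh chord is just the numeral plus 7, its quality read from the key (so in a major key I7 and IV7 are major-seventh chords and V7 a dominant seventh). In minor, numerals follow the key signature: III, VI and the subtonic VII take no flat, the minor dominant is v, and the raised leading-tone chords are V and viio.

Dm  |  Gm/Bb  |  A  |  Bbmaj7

i - iv6 - V - VI7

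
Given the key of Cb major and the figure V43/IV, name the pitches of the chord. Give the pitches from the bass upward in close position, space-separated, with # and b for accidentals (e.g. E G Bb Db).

The slash means an applied dominant: we want the dominant of IV. In Cb major, IV is Fb major, and its dominant is built on Cb.
Building a dominant seventh chord on Cb gives Cb-Eb-Gb-Bbb.
The figured bass 43 indicates second inversion, placing the fifth (Gb) in the bass: Gb-Bbb-Cb-Eb.

Gb Bbb Cb Eb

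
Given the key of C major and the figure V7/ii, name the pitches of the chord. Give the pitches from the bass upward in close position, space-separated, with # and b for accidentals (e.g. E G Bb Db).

A C# E G

The slash means an applied dominant: we want the dominant of ii. In C major, ii is D minor, and its dominant is built on A.
Building a dominant seventh chord on A gives A-C#-E-G.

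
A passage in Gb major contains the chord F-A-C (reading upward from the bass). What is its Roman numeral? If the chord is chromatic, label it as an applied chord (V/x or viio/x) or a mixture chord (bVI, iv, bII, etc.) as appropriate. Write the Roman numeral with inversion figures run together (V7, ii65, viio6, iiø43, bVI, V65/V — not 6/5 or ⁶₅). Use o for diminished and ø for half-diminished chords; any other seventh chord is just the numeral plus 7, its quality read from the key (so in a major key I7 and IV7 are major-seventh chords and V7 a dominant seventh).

Stacked in thirds the chord is F-A-C: a major triad on F.
F is not a diatonic chord root with this quality in Gb major, but it lies a perfect fifth above Bb (iii), so the chord functions as an applied dominant of iii.

V/iii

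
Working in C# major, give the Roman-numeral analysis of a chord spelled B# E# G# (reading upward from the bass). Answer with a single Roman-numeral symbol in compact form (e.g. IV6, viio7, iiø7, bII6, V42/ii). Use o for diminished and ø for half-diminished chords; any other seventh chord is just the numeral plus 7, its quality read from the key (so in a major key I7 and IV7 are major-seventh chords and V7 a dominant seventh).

The pitches E#-G#-B# form a minor triad rooted on E#.
In C# major, E# is the mediant; the diatonic minor triad there is iii.
With B# in the bass the chord is in second inversion, so the figured bass is 64.

iii64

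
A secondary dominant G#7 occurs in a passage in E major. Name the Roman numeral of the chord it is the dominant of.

vi

The chord is a dominant seventh chord on G#.
A dominant resolves down a perfect fifth: G# → C#. In E major, C# is scale degree 6, i.e. vi.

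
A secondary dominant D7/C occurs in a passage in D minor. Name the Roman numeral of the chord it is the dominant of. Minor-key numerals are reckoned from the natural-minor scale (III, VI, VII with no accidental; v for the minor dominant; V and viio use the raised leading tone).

iv

The chord is a dominant seventh chord on D.
A dominant resolves down a perfect fifth: D → G. In D minor, G is scale degree 4, i.e. iv.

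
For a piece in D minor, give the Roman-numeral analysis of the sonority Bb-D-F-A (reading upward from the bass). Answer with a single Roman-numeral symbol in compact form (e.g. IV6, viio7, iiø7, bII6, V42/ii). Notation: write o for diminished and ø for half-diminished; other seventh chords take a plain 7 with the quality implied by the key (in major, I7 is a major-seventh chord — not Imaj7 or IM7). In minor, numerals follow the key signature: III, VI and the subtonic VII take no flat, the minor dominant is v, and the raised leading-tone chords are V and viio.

VI7

The pitches Bb-D-F-A form a major seventh chord rooted on Bb.
In D minor, Bb is the submediant; the diatonic major seventh chord there is VI7.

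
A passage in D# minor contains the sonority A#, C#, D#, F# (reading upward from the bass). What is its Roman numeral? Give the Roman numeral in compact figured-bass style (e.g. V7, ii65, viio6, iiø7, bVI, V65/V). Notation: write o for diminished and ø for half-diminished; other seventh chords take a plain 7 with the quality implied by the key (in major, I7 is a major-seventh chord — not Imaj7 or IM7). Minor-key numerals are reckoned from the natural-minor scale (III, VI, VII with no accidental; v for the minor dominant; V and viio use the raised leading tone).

Stacked in thirds the chord is D#-F#-A#-C#: a minor seventh chord on D#.
D# is scale degree 1 in D# minor, and a minor seventh chord on that degree is written i7.
With A# in the bass the chord is in second inversion, so the figured bass is 43.

i43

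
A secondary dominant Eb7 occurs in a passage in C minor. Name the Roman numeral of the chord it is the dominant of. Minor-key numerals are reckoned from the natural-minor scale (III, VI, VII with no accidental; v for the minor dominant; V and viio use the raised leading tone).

VI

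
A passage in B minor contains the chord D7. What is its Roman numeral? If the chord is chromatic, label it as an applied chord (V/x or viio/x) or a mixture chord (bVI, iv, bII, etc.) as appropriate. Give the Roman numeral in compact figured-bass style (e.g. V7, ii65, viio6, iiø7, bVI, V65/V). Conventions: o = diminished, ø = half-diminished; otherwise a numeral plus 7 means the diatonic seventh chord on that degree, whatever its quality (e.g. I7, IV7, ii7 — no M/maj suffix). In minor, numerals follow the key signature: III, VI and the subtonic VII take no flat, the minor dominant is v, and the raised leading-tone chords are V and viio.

The pitches D-F#-A-C form a dominant seventh chord rooted on D.
D is not a diatonic chord root with this quality in B minor, but it lies a perfect fifth above G (VI), so the chord functions as an applied dominant of VI.

V7/VI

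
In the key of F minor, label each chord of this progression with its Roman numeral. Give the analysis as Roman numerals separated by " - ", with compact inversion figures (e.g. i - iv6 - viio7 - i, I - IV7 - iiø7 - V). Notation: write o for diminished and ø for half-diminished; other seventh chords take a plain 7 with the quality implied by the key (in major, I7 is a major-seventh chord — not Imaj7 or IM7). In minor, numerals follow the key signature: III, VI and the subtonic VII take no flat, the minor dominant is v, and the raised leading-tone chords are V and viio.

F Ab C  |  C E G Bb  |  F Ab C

i - V7 - i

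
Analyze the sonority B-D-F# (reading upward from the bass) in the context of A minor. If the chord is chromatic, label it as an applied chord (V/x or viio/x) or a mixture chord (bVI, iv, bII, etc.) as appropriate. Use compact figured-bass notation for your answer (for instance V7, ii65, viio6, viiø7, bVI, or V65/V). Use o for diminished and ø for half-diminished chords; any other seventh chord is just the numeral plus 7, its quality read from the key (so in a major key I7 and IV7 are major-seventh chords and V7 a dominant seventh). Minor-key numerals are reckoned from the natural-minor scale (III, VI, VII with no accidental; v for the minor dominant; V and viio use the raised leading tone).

ii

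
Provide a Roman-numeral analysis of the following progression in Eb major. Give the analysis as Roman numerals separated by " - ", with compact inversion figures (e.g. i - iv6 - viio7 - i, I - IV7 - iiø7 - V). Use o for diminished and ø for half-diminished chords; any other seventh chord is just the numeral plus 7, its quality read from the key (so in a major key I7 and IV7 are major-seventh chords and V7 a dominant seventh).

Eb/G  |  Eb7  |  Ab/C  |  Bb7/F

I6 - V7/IV - IV6 - V43

Eb/G: root Eb is the tonic; major triad there is I6.
Eb7: a dominant seventh chord on Eb, the applied dominant of IV → V7/IV.
Ab/C: major triad on Ab = scale degree 4 → IV6.
Bb7/F has root Bb, degree 5 in Eb major, so V43.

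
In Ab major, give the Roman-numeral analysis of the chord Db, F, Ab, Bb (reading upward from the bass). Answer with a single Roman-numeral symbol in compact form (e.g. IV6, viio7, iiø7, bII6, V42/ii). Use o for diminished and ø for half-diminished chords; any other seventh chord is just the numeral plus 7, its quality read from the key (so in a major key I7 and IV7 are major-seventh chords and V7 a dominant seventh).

Stacked in thirds the chord is Bb-Db-F-Ab: a minor seventh chord on Bb.
Bb is scale degree 2 in Ab major, and a minor seventh chord on that degree is written ii7.
With Db in the bass the chord is in first inversion, so the figured bass is 65.

ii65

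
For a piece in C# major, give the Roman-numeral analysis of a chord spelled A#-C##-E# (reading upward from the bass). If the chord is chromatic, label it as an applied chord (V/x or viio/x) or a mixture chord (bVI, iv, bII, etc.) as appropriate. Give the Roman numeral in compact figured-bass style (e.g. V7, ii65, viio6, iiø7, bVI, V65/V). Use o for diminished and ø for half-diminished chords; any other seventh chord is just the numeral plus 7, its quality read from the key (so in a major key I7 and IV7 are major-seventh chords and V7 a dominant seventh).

Stacked in thirds the chord is A#-C##-E#: a major triad on A#.
A# is not a diatonic chord root with this quality in C# major, but it lies a perfect fifth above D# (ii), so the chord functions as an applied dominant of ii.

V/ii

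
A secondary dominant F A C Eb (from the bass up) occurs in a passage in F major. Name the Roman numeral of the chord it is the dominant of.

IV

The chord is a dominant seventh chord on F.
A dominant resolves down a perfect fifth: F → Bb. In F major, Bb is scale degree 4, i.e. IV.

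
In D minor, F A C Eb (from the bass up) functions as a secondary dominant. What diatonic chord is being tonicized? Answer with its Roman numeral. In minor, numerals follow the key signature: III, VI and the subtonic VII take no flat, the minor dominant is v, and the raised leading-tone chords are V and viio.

The chord is a dominant seventh chord on F.
A dominant resolves down a perfect fifth: F → Bb. In D minor, Bb is scale degree 6, i.e. VI.

VI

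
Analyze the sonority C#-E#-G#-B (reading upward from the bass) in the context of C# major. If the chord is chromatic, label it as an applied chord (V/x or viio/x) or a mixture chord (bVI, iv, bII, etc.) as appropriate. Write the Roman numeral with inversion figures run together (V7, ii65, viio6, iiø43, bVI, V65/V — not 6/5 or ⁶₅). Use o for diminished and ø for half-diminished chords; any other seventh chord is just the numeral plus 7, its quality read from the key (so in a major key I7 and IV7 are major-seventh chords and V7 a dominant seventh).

Stacked in thirds the chord is C#-E#-G#-B: a dominant seventh chord on C#.
C# is not a diatonic chord root with this quality in C# major, but it lies a perfect fifth above F# (IV), so the chord functions as an applied dominant of IV.

V7/IV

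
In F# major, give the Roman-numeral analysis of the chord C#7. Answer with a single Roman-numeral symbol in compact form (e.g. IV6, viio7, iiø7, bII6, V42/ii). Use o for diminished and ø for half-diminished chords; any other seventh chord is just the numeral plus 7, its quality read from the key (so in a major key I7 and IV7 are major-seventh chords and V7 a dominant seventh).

V7

Stacked in thirds the chord is C#-E#-G#-B: a dominant seventh chord on C#.
C# is scale degree 5 in F# major, and a dominant seventh chord on that degree is written V7.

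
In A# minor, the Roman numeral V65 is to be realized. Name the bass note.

G##

V in A# minor has root E#; the chord is E#-G##-B#-D#.
The figure 65 means first inversion — the third is in the bass.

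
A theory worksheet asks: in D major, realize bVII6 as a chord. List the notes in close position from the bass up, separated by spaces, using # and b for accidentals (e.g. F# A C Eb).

bVII6 is a major triad on the lowered seventh degree (the subtonic), borrowed from the parallel minor. In D major that root is C.
So the chord is C-E-G, a major triad.
The figured bass 6 indicates first inversion, placing the third (E) in the bass: E-G-C.

E G C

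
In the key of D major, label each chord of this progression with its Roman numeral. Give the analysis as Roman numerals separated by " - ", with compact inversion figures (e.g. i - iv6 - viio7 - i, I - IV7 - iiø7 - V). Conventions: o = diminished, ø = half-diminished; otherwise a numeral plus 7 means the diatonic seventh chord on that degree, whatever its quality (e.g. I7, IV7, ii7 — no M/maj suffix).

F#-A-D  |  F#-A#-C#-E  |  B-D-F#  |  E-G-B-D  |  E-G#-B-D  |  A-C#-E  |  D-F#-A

F#-A-D: root D is the tonic; major triad there is I6.
F#-A#-C#-E is the secondary dominant of vi (dominant seventh chord on F#): V7/vi.
B-D-F# has root B, degree 6 in D major, so vi.
E-G-B-D has root E, degree 2 in D major, so ii7.
E-G#-B-D is the secondary dominant of V (dominant seventh chord on E): V7/V.
A-C#-E has root A, degree 5 in D major, so V.
D-F#-A has root D, degree 1 in D major, so I.

I6 - V7/vi - vi - ii7 - V7/V - V - I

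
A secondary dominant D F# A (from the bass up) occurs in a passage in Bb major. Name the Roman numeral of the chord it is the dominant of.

The chord is a major triad on D.
A dominant resolves down a perfect fifth: D → G. In Bb major, G is scale degree 6, i.e. vi.

vi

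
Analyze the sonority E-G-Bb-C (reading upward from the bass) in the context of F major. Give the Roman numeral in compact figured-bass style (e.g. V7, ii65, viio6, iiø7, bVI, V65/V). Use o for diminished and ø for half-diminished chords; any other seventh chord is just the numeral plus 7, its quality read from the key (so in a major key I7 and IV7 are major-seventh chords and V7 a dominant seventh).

V65

The pitches C-E-G-Bb form a dominant seventh chord rooted on C.
In F major, C is the dominant; the diatonic dominant seventh chord there is V7.
With E in the bass the chord is in first inversion, so the figured bass is 65.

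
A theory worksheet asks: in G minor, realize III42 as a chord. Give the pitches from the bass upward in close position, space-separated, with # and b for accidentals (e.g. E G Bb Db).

The numeral's case and figure indicate a major seventh chord. In G minor its root, the mediant, is Bb.
Stacking thirds from Bb gives Bb-D-F-A.
The figured bass 42 indicates third inversion, placing the seventh (A) in the bass: A-Bb-D-F.

A Bb D F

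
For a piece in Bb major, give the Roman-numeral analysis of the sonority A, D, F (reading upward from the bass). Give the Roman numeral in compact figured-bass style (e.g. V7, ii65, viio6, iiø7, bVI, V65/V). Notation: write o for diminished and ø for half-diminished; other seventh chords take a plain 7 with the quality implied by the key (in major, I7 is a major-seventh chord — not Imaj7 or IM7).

iii64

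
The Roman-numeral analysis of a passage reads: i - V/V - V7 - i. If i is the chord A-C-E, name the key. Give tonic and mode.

The anchor chord is a minor triad on A, labeled i.
If A is scale degree 1 and the mode makes that degree carry a minor triad, the tonic is A and the mode is minor.

A minor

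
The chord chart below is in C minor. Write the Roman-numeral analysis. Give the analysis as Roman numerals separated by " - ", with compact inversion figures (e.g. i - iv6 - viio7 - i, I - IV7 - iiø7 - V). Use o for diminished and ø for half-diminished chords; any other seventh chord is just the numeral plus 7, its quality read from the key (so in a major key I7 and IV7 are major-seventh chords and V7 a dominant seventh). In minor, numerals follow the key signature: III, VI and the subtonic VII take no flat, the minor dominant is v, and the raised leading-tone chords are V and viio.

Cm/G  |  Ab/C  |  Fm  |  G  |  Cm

Cm/G: root C is the tonic; minor triad there is i64.
Ab/C: root Ab is the submediant; major triad there is VI6.
Fm: minor triad on F = scale degree 4 → iv.
G: major triad on G = scale degree 5 → V.
Cm: minor triad on C = scale degree 1 → i.

i64 - VI6 - iv - V - i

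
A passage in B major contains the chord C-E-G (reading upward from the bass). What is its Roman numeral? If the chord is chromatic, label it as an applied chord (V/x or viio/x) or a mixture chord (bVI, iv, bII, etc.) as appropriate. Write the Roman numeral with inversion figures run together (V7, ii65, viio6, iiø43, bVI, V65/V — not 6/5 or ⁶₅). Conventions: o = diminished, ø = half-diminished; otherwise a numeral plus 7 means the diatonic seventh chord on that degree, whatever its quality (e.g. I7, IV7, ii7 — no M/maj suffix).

bII

The pitches C-E-G form a major triad rooted on C.
C is the lowered second degree of B major (diatonic 2 would be C#). This is the Neapolitan chord — a major triad on the lowered second degree.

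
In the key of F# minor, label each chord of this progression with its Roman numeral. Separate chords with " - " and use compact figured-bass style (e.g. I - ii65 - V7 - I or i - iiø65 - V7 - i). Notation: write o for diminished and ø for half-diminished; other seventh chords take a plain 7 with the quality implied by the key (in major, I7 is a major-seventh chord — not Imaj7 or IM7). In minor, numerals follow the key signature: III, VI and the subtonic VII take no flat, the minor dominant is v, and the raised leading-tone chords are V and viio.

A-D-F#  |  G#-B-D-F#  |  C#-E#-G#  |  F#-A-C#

VI64 - iiø7 - V - i

A-D-F# has root D, degree 6 in F# minor, so VI64.
G#-B-D-F# has root G#, degree 2 in F# minor, so iiø7.
C#-E#-G# has root C#, degree 5 in F# minor, so V.
F#-A-C#: root F# is the tonic; minor triad there is i.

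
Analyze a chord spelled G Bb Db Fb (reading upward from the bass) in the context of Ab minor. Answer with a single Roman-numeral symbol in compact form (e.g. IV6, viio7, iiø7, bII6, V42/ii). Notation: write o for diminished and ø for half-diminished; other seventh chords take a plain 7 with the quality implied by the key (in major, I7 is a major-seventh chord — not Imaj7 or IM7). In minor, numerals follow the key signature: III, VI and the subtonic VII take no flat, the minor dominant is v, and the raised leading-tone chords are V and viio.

Stacked in thirds the chord is G-Bb-Db-Fb: a fully diminished seventh chord on G.
G is scale degree 7 in Ab minor, and a fully diminished seventh chord on that degree is written viio7.

viio7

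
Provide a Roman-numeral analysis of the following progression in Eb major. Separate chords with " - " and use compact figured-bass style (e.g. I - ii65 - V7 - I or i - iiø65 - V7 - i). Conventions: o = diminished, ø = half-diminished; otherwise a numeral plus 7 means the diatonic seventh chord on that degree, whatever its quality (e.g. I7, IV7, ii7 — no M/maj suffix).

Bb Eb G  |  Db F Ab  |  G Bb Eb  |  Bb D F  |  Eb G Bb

I64 - bVII - I6 - V - I

Bb-Eb-G: major triad on Eb = scale degree 1 → I64.
Db-F-Ab is non-diatonic — bVII, a mixture chord from Eb minor.
G-Bb-Eb has root Eb, degree 1 in Eb major, so I6.
Bb-D-F has root Bb, degree 5 in Eb major, so V.
Eb-G-Bb: root Eb is the tonic; major triad there is I.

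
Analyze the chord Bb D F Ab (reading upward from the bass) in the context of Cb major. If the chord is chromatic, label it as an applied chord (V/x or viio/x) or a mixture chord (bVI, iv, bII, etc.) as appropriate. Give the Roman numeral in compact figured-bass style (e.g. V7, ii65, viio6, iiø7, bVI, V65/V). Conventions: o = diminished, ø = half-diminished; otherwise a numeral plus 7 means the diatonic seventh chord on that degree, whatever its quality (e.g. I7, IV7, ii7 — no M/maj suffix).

V7/iii

Stacked in thirds the chord is Bb-D-F-Ab: a dominant seventh chord on Bb.
Bb is not a diatonic chord root with this quality in Cb major, but it lies a perfect fifth above Eb (iii), so the chord functions as an applied dominant of iii.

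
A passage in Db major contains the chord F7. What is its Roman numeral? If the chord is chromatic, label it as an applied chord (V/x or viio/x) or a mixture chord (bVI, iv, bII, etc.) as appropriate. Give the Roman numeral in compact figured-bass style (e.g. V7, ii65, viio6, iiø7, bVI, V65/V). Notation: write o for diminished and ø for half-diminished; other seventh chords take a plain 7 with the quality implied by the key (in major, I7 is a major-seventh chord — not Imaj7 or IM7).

Stacked in thirds the chord is F-A-C-Eb: a dominant seventh chord on F.
F is not a diatonic chord root with this quality in Db major, but it lies a perfect fifth above Bb (vi), so the chord functions as an applied dominant of vi.

V7/vi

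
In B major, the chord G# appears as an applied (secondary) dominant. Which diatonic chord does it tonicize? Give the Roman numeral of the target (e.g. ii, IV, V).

The chord is a major triad on G#.
A dominant resolves down a perfect fifth: G# → C#. In B major, C# is scale degree 2, i.e. ii.

ii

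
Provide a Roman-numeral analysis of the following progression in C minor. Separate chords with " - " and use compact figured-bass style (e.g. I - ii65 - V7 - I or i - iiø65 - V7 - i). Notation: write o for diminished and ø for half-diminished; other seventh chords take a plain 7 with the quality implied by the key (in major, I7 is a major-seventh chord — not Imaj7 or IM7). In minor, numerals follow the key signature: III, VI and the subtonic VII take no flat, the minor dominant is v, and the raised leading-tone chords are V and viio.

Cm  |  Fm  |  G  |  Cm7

i - iv - V - i7

Cm: root C is the tonic; minor triad there is i.
Fm has root F, degree 4 in C minor, so iv.
G has root G, degree 5 in C minor, so V.
Cm7: root C is the tonic; minor seventh chord there is i7.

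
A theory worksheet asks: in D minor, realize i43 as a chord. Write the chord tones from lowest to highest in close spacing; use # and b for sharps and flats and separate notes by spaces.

A C D F

In D minor, the tonic is D, and the diatonic chord built there is a minor seventh chord.
Stacking thirds from D gives D-F-A-C.
With the 43 figure the chord is in second inversion; from the bass A upward in close position it reads A-C-D-F.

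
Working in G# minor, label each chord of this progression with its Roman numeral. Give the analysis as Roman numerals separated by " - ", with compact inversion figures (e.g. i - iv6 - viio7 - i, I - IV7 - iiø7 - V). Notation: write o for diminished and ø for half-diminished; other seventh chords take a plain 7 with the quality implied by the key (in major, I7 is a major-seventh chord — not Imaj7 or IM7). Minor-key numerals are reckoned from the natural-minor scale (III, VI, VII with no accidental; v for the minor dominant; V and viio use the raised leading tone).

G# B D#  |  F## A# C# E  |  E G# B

i - viio7 - VI

G#-B-D#: minor triad on G# = scale degree 1 → i.
F##-A#-C#-E: root F## is the leading tone; fully diminished seventh chord there is viio7.
E-G#-B: major triad on E = scale degree 6 → VI.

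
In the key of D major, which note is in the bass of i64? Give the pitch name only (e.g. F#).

A

i in D major has root D; the chord is D-F-A.
The figure 64 means second inversion — the fifth is in the bass.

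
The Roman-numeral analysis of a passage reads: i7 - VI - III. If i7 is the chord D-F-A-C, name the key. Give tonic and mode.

D minor

The chord Dm7 is a minor seventh chord rooted on D; its label is i7.
If D is scale degree 1 and the mode makes that degree carry a minor seventh chord, the tonic is D and the mode is minor.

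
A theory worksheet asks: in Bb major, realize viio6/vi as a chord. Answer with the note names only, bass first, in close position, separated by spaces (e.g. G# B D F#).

The slash marks an applied leading-tone chord: viio of vi. In Bb major, vi is G, so the leading tone to it is F#, a half step below.
Building a diminished triad on F# gives F#-A-C.
With the 6 figure the chord is in first inversion; from the bass A upward in close position it reads A-C-F#.

A C F#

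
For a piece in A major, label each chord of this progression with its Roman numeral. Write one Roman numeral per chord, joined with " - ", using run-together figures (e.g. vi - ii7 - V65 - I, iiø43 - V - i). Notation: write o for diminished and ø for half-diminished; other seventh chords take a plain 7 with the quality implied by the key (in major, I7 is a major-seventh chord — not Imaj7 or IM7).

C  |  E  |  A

bIII - V - I

C: major triad on C — chromatic; bIII (borrowed from the parallel minor).
E: root E is the dominant; major triad there is V.
A has root A, degree 1 in A major, so I.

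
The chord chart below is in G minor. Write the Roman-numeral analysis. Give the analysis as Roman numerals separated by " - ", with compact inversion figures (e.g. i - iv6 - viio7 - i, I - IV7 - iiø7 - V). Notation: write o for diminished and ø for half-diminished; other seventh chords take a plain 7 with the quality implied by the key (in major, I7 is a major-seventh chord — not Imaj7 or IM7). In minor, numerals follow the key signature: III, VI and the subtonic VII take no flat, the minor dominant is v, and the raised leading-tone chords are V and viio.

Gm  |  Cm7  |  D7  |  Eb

i - iv7 - V7 - VI

Gm has root G, degree 1 in G minor, so i.
Cm7 has root C, degree 4 in G minor, so iv7.
D7: root D is the dominant; dominant seventh chord there is V7.
Eb has root Eb, degree 6 in G minor, so VI.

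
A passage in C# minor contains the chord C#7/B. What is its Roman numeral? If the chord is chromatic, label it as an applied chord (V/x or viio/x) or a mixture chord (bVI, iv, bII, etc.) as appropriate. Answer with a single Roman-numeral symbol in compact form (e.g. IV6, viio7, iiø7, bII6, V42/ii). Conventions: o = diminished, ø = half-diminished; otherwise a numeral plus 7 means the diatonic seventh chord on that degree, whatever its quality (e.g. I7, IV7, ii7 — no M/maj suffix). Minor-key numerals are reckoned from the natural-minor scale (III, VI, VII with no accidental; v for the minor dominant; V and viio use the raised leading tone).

The pitches C#-E#-G#-B form a dominant seventh chord rooted on C#.
C# is not a diatonic chord root with this quality in C# minor, but it lies a perfect fifth above F# (iv), so the chord functions as an applied dominant of iv.
With B in the bass the chord is in third inversion, so the figured bass is 42.

V42/iv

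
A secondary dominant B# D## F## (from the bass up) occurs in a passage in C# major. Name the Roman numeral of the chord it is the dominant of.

The chord is a major triad on B#.
A dominant resolves down a perfect fifth: B# → E#. In C# major, E# is scale degree 3, i.e. iii.

iii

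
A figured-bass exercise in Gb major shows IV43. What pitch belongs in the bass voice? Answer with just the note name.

Gb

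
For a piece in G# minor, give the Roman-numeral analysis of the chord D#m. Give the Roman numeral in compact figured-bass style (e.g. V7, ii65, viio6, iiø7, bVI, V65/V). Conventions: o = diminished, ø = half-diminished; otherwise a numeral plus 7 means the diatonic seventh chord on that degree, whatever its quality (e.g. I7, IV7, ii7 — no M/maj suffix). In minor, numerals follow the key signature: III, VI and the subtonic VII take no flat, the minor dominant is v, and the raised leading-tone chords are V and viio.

Stacked in thirds the chord is D#-F#-A#: a minor triad on D#.
In G# minor, D# is the dominant; the diatonic minor triad there is v.

v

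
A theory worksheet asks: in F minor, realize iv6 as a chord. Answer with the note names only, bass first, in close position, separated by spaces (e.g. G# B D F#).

Db F Bb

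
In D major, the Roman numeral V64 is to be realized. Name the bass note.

E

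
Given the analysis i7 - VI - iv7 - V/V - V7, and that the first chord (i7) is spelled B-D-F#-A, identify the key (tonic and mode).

The chord Bm7 is a minor seventh chord rooted on B; its label is i7.
If B is scale degree 1 and the mode makes that degree carry a minor seventh chord, the tonic is B and the mode is minor.

B minor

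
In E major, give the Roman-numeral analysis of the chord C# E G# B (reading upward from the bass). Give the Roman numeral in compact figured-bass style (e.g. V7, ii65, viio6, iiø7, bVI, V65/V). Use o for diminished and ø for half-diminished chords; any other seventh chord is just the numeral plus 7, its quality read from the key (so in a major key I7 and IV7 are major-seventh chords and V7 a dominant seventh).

vi7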